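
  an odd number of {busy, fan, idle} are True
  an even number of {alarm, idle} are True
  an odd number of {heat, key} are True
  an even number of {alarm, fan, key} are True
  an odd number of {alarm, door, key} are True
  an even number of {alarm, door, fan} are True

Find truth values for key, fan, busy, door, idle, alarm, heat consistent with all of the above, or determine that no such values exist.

key: False; fan: True; busy: True; door: False; idle: True; alarm: True; heat: True

{busy, fan, idle}: 3 true → odd ✓
{alarm, idle}: 2 true → even ✓
{heat, key}: 1 true → odd ✓
{alarm, fan, key}: 2 true → even ✓
{alarm, door, key}: 1 true → odd ✓
{alarm, door, fan}: 2 true → even ✓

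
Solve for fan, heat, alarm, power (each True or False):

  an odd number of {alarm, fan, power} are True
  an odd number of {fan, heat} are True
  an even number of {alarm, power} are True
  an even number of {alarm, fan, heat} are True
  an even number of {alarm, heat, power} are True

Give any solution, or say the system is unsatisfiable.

fan = True, heat = False, alarm = True, power = True

{alarm, fan, power}: 3 true → odd ✓
{fan, heat}: 1 true → odd ✓
{alarm, power}: 2 true → even ✓
{alarm, fan, heat}: 2 true → even ✓
{alarm, heat, power}: 2 true → even ✓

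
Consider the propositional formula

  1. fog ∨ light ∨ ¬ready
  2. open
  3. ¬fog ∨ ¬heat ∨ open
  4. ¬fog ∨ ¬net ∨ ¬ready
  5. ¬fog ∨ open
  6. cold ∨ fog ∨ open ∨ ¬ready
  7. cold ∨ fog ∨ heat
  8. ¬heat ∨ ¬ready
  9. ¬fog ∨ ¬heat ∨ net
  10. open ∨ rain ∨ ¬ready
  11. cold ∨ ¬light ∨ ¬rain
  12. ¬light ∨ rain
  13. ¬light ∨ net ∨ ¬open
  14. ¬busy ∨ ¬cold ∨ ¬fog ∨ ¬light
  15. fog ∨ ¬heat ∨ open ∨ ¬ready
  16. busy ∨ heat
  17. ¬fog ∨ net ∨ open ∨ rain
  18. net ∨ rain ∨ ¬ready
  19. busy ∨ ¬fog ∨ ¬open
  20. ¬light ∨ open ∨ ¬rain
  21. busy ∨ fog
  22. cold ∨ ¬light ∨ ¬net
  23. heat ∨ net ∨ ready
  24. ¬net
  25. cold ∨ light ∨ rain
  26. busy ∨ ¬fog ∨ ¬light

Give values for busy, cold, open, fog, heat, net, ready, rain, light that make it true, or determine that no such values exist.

busy = True, cold = False, open = True, fog = False, heat = True, net = False, ready = False, rain = True, light = False

Unit clause (open) forces open = True.
Unit clause (¬net) forces net = False.
In (¬light ∨ net ∨ ¬open) only ¬light is left, so light = False.
Set busy = True.
Set cold = False.
  then (cold ∨ light ∨ rain) forces rain = True.
Set fog = False.
  then (fog ∨ light ∨ ¬ready) forces ready = False.
  then (cold ∨ fog ∨ heat) forces heat = True.
All clauses satisfied.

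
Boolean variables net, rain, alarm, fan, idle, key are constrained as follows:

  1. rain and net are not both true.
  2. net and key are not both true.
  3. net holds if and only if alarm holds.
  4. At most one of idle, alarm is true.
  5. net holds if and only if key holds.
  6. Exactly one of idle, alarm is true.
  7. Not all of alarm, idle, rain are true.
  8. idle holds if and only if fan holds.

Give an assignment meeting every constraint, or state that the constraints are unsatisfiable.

net = False, rain = True, alarm = False, fan = True, idle = True, key = False

  (1) rain=T, net=F — not both ✓
  (2) net=F, key=F — not both ✓
  (3) net=F, alarm=F — same ✓
  (4) {idle, alarm}: 1 true — at most one ✓
  (5) net=F, key=F — same ✓
  (6) {idle, alarm}: 1 true — exactly one ✓
  (7) {alarm, idle, rain}: 2/3 true — not all ✓
  (8) idle=T, fan=T — same ✓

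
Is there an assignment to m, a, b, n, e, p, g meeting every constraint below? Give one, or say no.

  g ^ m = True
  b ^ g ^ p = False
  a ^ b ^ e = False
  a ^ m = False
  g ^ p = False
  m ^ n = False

m = False, a = False, b = False, n = False, e = False, p = True, g = True

g ^ m = T ^ F = True ✓
b ^ g ^ p = F ^ T ^ T = False ✓
a ^ b ^ e = F ^ F ^ F = False ✓
a ^ m = F ^ F = False ✓
g ^ p = T ^ T = False ✓
m ^ n = F ^ F = False ✓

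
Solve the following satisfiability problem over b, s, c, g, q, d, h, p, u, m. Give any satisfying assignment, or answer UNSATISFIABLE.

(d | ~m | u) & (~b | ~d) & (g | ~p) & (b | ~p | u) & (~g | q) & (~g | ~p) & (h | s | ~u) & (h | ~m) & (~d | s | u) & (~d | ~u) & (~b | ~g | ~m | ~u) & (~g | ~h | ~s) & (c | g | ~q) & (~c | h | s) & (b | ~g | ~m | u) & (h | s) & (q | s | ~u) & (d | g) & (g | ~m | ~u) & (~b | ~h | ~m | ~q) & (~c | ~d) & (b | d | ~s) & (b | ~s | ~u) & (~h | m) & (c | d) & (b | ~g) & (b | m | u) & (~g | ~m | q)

Set b = True.
  then (~b | ~d) forces d = False.
  then (d | g) forces g = True.
  then (c | d) forces c = True.
  then (~g | q) forces q = True.
  then (~g | ~p) forces p = False.
Try s = False:
  (~c | h | s) forces h = True.
  (~b | ~h | ~m | ~q) forces m = False.
  clause (~h | m) is falsified — backtrack.
So s = True.
  then (~g | ~h | ~s) forces h = False.
  then (h | ~m) forces m = False.
Set u = False.
All clauses satisfied.

b = True, s = True, c = True, g = True, q = True, d = False, h = False, p = False, u = False, m = False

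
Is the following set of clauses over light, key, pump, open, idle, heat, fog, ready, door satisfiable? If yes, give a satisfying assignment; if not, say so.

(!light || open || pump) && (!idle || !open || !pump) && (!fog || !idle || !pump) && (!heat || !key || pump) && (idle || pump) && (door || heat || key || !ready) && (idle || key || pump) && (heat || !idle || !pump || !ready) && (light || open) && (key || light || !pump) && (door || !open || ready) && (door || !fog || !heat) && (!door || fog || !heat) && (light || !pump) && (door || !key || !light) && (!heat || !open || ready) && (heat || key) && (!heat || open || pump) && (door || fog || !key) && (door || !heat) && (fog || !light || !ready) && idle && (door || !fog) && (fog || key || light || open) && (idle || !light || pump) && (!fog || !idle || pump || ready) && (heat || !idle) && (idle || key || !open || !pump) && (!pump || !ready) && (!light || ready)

Unit clause (idle) forces idle = True.
In (heat || !idle) only heat is left, so heat = True.
In (door || !heat) only door is left, so door = True.
In (!door || fog || !heat) only fog is left, so fog = True.
In (!fog || !idle || !pump) only !pump is left, so pump = False.
In (!heat || !key || pump) only !key is left, so key = False.
In (!heat || open || pump) only open is left, so open = True.
In (!fog || !idle || pump || ready) only ready is left, so ready = True.
Set light = True.
All clauses satisfied.

light: True, key: False, pump: False, open: True, idle: True, heat: True, fog: True, ready: True, door: True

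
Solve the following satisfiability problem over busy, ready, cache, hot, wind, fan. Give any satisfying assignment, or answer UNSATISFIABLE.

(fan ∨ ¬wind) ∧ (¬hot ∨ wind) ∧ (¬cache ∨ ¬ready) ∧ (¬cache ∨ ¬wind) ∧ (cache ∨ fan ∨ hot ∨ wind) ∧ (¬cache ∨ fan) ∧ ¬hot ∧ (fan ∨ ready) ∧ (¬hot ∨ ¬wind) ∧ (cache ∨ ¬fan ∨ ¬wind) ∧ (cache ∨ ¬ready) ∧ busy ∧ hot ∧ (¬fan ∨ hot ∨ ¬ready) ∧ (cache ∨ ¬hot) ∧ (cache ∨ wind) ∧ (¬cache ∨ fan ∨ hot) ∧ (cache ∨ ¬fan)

Case hot = True:
  Clause (¬hot) is falsified — contradiction.
Case hot = False:
  Clause (hot) is falsified — contradiction.
Both cases fail, so the formula is unsatisfiable.

Unsatisfiable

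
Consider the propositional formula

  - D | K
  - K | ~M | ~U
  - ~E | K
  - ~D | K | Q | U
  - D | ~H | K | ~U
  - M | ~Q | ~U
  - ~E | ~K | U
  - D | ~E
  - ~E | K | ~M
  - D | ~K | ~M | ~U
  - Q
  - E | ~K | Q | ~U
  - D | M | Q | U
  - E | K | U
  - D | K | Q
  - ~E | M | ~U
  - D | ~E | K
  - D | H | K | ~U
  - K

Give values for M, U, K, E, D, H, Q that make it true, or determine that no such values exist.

Unit clause (Q) forces Q = True.
Unit clause (K) forces K = True.
Set M = True.
Set U = True.
  then (D | ~K | ~M | ~U) forces D = True.
Set E = True.
Set H = False.
All clauses satisfied.

M=T, U=T, K=T, E=T, D=T, H=F, Q=T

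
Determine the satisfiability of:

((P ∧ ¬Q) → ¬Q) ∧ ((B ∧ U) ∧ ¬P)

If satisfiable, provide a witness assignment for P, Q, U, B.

P: False; Q: True; U: True; B: True

  (P ∧ ¬Q) → ¬Q = True
    P ∧ ¬Q = False
      ¬Q = False
    ¬Q = False
  (B ∧ U) ∧ ¬P = True
    B ∧ U = True
    ¬P = True
Both conjuncts True, so the formula holds.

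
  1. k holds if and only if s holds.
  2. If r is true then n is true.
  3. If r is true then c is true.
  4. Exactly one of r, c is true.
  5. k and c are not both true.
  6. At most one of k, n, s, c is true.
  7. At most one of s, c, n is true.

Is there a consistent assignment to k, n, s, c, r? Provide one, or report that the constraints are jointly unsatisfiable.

k = False, n = False, s = False, c = True, r = False

  (1) k=F, s=F — same ✓
  (2) r=F ⇒ n: vacuous ✓
  (3) r=F ⇒ c: vacuous ✓
  (4) {r, c}: 1 true — exactly one ✓
  (5) k=F, c=T — not both ✓
  (6) {k, n, s, c}: 1 true — at most one ✓
  (7) {s, c, n}: 1 true — at most one ✓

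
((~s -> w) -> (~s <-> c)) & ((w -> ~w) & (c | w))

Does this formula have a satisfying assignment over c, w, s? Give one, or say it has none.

c = True; w = False; s = False

  (~s -> w) -> (~s <-> c) = True
    ~s -> w = False
      ~s = True
    ~s <-> c = True
      ~s = True
  (w -> ~w) & (c | w) = True
    w -> ~w = True
      ~w = True
    c | w = True
Both conjuncts True, so the formula holds.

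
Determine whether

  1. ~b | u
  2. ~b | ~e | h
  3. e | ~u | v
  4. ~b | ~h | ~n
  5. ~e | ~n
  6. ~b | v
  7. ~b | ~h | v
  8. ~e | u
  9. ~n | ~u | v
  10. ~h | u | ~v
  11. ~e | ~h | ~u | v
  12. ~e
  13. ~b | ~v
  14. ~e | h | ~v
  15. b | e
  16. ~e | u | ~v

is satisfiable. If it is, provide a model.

Case b = True:
  (~b | u) forces u = True.
  (~b | v) forces v = True.
  Clause (~b | ~v) is falsified — contradiction.
Case b = False:
  (~e) forces e = False.
  Clause (b | e) is falsified — contradiction.
Both cases fail, so the formula is unsatisfiable.

UNSATISFIABLE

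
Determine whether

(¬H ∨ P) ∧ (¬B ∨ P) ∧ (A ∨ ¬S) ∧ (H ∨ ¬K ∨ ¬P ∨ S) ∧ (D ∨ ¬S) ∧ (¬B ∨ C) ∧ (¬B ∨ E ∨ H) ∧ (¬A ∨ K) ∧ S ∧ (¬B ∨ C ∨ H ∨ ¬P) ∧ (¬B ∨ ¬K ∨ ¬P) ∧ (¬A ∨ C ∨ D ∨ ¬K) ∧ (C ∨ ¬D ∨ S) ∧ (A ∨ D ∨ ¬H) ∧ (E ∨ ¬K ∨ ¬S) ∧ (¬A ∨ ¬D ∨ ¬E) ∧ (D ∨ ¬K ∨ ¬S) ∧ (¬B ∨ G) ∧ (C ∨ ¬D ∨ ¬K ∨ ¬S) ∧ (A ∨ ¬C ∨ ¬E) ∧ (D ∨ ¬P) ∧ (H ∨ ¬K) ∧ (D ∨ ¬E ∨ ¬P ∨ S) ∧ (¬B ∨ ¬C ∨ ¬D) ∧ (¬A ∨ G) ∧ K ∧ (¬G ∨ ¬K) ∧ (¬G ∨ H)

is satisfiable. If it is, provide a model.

No satisfying assignment exists.

Case K = True:
  (S) forces S = True.
  (A ∨ ¬S) forces A = True.
  (D ∨ ¬S) forces D = True.
  (E ∨ ¬K ∨ ¬S) forces E = True.
  Clause (¬A ∨ ¬D ∨ ¬E) is falsified — contradiction.
Case K = False:
  Clause (K) is falsified — contradiction.
Both cases fail, so the formula is unsatisfiable.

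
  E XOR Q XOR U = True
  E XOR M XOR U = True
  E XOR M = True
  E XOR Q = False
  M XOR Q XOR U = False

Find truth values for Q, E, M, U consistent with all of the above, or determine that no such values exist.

Adding constraints 1, 2, 3, 4 mod 2: every variable appears an even number of times on the left, so the left side is 0.
But the right sides sum to 1 (mod 2). 0 ≠ 1 — the system is inconsistent.

Unsatisfiable — no assignment works.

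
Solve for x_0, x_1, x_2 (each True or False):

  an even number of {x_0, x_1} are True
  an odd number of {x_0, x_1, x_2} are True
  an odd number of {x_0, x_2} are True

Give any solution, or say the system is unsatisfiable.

x_0=F, x_1=F, x_2=T

{x_0, x_1}: 0 true → even ✓
{x_0, x_1, x_2}: 1 true → odd ✓
{x_0, x_2}: 1 true → odd ✓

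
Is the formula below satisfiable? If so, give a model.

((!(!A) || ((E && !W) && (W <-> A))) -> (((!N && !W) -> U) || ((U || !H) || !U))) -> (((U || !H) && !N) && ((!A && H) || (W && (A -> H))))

H = True, U = True, W = True, N = False, E = False, A = False

  ((!(!A) || ((E && !W) && (W <-> A))) -> (((!N && !W) -> U) || ((U || !H) || !U))) -> (((U || !H) && !N) && ((!A && H) || (W && (A -> H)))) = True
    (!(!A) || ((E && !W) && (W <-> A))) -> (((!N && !W) -> U) || ((U || !H) || !U)) = True
      !(!A) || ((E && !W) && (W <-> A)) = False
        !(!A) = False
          !A = True
        (E && !W) && (W <-> A) = False
          E && !W = False
            !W = False
          W <-> A = False
      ((!N && !W) -> U) || ((U || !H) || !U) = True
        (!N && !W) -> U = True
          !N && !W = False
            !N = True
            !W = False
        (U || !H) || !U = True
          U || !H = True
            !H = False
          !U = False
    ((U || !H) && !N) && ((!A && H) || (W && (A -> H))) = True
      (U || !H) && !N = True
        U || !H = True
          !H = False
        !N = True
      (!A && H) || (W && (A -> H)) = True
        !A && H = True
          !A = True
        W && (A -> H) = True
          A -> H = True
The formula evaluates to True.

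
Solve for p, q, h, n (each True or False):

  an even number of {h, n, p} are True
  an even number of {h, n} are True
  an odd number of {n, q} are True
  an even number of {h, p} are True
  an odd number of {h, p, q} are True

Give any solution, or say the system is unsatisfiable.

p = False, q = True, h = False, n = False

{h, n, p}: 0 true → even ✓
{h, n}: 0 true → even ✓
{n, q}: 1 true → odd ✓
{h, p}: 0 true → even ✓
{h, p, q}: 1 true → odd ✓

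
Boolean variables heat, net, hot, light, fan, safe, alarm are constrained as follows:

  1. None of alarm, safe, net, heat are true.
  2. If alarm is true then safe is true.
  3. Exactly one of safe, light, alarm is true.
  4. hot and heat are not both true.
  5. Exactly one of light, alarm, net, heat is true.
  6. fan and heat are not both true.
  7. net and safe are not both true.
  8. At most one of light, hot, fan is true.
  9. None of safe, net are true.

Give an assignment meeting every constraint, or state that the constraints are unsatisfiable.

heat = False; net = False; hot = False; light = True; fan = False; safe = False; alarm = False

  (1) {alarm, safe, net, heat}: 0 true — none ✓
  (2) alarm=F ⇒ safe: vacuous ✓
  (3) {safe, light, alarm}: 1 true — exactly one ✓
  (4) hot=F, heat=F — not both ✓
  (5) {light, alarm, net, heat}: 1 true — exactly one ✓
  (6) fan=F, heat=F — not both ✓
  (7) net=F, safe=F — not both ✓
  (8) {light, hot, fan}: 1 true — at most one ✓
  (9) {safe, net}: 0 true — none ✓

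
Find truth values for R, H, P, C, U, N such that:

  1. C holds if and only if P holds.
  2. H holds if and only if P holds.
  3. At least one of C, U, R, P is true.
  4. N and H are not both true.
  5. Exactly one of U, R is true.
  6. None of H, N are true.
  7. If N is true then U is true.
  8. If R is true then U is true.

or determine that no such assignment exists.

R=F; H=F; P=F; C=F; U=T; N=F

  (1) C=F, P=F — same ✓
  (2) H=F, P=F — same ✓
  (3) {C, U, R, P}: 1 true — at least one ✓
  (4) N=F, H=F — not both ✓
  (5) {U, R}: 1 true — exactly one ✓
  (6) {H, N}: 0 true — none ✓
  (7) N=F ⇒ U: vacuous ✓
  (8) R=F ⇒ U: vacuous ✓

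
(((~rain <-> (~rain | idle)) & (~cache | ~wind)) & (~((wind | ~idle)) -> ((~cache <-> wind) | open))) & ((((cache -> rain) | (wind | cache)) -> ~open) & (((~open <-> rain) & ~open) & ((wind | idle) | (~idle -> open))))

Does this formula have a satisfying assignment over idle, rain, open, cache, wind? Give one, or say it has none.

idle: False; rain: True; open: False; cache: False; wind: True

  ((~rain <-> (~rain | idle)) & (~cache | ~wind)) & (~((wind | ~idle)) -> ((~cache <-> wind) | open)) = True
    (~rain <-> (~rain | idle)) & (~cache | ~wind) = True
      ~rain <-> (~rain | idle) = True
        ~rain = False
        ~rain | idle = False
          ~rain = False
      ~cache | ~wind = True
        ~cache = True
        ~wind = False
    ~((wind | ~idle)) -> ((~cache <-> wind) | open) = True
      ~((wind | ~idle)) = False
        wind | ~idle = True
          ~idle = True
      (~cache <-> wind) | open = True
        ~cache <-> wind = True
          ~cache = True
  (((cache -> rain) | (wind | cache)) -> ~open) & (((~open <-> rain) & ~open) & ((wind | idle) | (~idle -> open))) = True
    ((cache -> rain) | (wind | cache)) -> ~open = True
      (cache -> rain) | (wind | cache) = True
        cache -> rain = True
        wind | cache = True
      ~open = True
    ((~open <-> rain) & ~open) & ((wind | idle) | (~idle -> open)) = True
      (~open <-> rain) & ~open = True
        ~open <-> rain = True
          ~open = True
        ~open = True
      (wind | idle) | (~idle -> open) = True
        wind | idle = True
        ~idle -> open = False
          ~idle = True
Both conjuncts True, so the formula holds.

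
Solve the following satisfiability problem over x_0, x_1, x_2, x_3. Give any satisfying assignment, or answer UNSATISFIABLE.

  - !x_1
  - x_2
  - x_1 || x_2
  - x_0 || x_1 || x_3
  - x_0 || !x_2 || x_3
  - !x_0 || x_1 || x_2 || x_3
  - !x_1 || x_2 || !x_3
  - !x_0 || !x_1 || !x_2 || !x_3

x_0=T, x_1=F, x_2=T, x_3=F

Unit clause (!x_1) forces x_1 = False.
Unit clause (x_2) forces x_2 = True.
Set x_0 = True.
Set x_3 = False.
All clauses satisfied.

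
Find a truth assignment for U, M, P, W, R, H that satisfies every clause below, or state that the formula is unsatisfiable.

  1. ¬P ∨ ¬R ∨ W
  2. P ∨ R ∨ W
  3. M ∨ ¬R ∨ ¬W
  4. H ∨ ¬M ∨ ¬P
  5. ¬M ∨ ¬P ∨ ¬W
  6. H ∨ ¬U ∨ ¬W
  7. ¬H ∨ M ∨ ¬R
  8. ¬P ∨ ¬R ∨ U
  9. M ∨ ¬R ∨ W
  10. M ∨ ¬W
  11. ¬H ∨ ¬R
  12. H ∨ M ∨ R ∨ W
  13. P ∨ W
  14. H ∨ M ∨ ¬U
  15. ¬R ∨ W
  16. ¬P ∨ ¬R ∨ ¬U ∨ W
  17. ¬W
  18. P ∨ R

U = True, M = True, P = True, W = False, R = False, H = True

Unit clause (¬W) forces W = False.
In (P ∨ W) only P is left, so P = True.
In (¬R ∨ W) only ¬R is left, so R = False.
Set U = True.
Set M = True.
  then (H ∨ ¬M ∨ ¬P) forces H = True.
All clauses satisfied.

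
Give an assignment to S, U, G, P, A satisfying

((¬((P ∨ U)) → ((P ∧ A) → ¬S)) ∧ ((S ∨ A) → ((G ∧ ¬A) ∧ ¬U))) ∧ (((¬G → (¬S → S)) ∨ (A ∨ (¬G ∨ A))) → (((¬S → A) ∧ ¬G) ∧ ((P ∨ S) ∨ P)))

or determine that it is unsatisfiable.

Unsatisfiable

Case G = True: the conjunct ((¬G → (¬S → S)) ∨ (A ∨ (¬G ∨ A))) → (((¬S → A) ∧ ¬G) ∧ ((P ∨ S) ∨ P)) becomes (True ∨ (A ∨ A)) → (False ∧ ((P ∨ S) ∨ P)) = False.
Case G = False: the formula simplifies to ((¬((P ∨ U)) → ((P ∧ A) → ¬S)) ∧ ¬((S ∨ A))) ∧ ((¬S → A) ∧ ((P ∨ S) ∨ P)).
  S = True: the conjunct ¬((S ∨ A)) becomes ¬((True ∨ A)) = False.
  S = False: simplifies to ¬A ∧ (A ∧ (P ∨ P)).
    A = True: the conjunct ¬A is False.
    A = False: the conjunct A is False.
Both cases fail — unsatisfiable.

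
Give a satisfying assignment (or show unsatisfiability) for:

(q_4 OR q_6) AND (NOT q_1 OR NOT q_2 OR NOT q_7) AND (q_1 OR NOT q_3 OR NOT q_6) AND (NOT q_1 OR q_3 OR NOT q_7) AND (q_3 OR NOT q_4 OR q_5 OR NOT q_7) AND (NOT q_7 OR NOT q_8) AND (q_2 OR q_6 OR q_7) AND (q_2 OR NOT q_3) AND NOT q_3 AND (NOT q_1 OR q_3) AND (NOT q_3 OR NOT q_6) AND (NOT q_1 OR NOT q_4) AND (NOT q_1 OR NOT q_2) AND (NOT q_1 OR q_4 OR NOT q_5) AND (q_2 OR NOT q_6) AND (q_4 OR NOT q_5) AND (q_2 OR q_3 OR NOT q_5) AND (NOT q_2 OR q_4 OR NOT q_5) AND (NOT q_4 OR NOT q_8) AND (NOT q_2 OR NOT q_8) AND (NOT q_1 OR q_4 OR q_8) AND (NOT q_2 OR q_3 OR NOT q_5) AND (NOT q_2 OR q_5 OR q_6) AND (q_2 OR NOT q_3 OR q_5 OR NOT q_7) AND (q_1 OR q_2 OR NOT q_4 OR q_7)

q_1: False; q_2: True; q_3: False; q_4: False; q_5: False; q_6: True; q_7: False; q_8: False

Unit clause (NOT q_3) forces q_3 = False.
In (NOT q_1 OR q_3) only NOT q_1 is left, so q_1 = False.
Try q_2 = False:
  (q_2 OR NOT q_6) forces q_6 = False.
  (q_4 OR q_6) forces q_4 = True.
  (q_2 OR q_6 OR q_7) forces q_7 = True.
  (q_3 OR NOT q_4 OR q_5 OR NOT q_7) forces q_5 = True.
  clause (q_2 OR q_3 OR NOT q_5) is falsified — backtrack.
So q_2 = True.
  then (NOT q_2 OR NOT q_8) forces q_8 = False.
  then (NOT q_2 OR q_3 OR NOT q_5) forces q_5 = False.
  then (NOT q_2 OR q_5 OR q_6) forces q_6 = True.
Set q_4 = False.
Set q_7 = False.
All clauses satisfied.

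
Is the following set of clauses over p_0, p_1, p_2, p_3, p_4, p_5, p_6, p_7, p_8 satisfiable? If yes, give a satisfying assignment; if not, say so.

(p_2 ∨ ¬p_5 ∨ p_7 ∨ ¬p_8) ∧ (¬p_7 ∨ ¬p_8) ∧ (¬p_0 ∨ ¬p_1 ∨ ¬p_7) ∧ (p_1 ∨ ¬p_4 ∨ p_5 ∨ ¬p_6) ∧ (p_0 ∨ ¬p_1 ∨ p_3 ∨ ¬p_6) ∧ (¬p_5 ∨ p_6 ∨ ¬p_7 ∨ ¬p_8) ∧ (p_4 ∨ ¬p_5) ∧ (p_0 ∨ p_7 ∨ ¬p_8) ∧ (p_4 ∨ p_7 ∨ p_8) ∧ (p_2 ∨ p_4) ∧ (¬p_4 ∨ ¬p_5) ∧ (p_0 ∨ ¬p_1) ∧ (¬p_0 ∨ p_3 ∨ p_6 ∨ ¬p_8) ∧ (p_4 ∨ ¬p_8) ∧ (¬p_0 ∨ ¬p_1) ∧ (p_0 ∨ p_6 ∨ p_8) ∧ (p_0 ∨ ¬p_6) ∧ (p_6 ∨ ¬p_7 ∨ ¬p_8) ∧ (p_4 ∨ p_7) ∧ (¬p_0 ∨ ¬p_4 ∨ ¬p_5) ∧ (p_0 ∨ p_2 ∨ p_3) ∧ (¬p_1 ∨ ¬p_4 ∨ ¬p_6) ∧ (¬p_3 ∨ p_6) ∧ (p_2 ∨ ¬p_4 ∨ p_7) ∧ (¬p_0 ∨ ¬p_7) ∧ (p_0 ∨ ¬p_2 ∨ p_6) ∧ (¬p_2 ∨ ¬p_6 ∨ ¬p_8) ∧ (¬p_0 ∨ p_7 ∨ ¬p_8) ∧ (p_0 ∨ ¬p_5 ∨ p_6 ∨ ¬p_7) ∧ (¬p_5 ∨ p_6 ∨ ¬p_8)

p_0 = True, p_1 = False, p_2 = True, p_3 = False, p_4 = True, p_5 = False, p_6 = False, p_7 = False, p_8 = False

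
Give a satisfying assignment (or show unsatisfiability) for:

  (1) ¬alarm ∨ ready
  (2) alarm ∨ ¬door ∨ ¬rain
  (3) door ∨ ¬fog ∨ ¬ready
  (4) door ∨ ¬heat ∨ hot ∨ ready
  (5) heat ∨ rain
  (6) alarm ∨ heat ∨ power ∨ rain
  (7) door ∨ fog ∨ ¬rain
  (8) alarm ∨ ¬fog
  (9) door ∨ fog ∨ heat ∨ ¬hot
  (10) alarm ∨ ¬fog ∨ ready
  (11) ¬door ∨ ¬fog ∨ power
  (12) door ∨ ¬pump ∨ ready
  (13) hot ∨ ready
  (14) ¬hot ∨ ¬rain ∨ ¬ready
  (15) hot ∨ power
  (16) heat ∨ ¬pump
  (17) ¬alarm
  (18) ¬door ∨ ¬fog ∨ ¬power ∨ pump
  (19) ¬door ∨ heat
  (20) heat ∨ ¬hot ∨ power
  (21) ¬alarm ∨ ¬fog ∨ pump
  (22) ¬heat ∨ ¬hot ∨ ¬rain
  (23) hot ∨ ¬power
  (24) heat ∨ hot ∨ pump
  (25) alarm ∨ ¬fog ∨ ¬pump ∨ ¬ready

Unit clause (¬alarm) forces alarm = False.
In (alarm ∨ ¬fog) only ¬fog is left, so fog = False.
Set pump = True.
  then (heat ∨ ¬pump) forces heat = True.
Set door = False.
  then (door ∨ fog ∨ ¬rain) forces rain = False.
  then (door ∨ ¬pump ∨ ready) forces ready = True.
Try hot = False:
  (hot ∨ power) forces power = True.
  clause (hot ∨ ¬power) is falsified — backtrack.
So hot = True.
Set power = False.
All clauses satisfied.

pump = True; door = False; hot = True; power = False; ready = True; heat = True; alarm = False; rain = False; fog = False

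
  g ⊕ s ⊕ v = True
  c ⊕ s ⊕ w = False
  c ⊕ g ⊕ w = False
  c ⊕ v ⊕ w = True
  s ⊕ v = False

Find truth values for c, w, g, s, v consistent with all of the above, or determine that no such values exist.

UNSATISFIABLE

Adding constraints 2, 4, 5 mod 2: every variable appears an even number of times on the left, so the left side is 0.
But the right sides sum to 1 (mod 2). 0 ≠ 1 — the system is inconsistent.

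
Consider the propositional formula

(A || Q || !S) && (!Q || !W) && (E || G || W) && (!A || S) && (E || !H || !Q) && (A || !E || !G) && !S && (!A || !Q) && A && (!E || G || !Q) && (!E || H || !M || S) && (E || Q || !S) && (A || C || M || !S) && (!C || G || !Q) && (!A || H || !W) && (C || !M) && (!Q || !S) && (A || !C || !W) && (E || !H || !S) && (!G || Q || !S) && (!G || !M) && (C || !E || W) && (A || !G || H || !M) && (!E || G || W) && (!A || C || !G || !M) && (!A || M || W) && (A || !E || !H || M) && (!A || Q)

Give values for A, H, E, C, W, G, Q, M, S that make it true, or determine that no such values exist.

Case A = True:
  (!A || S) forces S = True.
  Clause (!S) is falsified — contradiction.
Case A = False:
  Clause (A) is falsified — contradiction.
Both cases fail, so the formula is unsatisfiable.

No satisfying assignment exists.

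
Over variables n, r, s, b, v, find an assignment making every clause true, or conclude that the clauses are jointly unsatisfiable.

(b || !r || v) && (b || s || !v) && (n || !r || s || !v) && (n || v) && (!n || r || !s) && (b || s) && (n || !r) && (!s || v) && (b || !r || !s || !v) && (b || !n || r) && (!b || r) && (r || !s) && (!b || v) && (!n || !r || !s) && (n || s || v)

n = True, r = True, s = False, b = True, v = True

Try n = False:
  (n || v) forces v = True.
  (n || !r) forces r = False.
  (!b || r) forces b = False.
  (b || s || !v) forces s = True.
  clause (r || !s) is falsified — backtrack.
So n = True.
Set r = True.
  then (!n || !r || !s) forces s = False.
  then (b || s) forces b = True.
  then (!b || v) forces v = True.
All clauses satisfied.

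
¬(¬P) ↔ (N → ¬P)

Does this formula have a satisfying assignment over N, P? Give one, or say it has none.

N = False; P = True

  ¬(¬P) ↔ (N → ¬P) = True
    ¬(¬P) = True
      ¬P = False
    N → ¬P = True
      ¬P = False
The formula evaluates to True.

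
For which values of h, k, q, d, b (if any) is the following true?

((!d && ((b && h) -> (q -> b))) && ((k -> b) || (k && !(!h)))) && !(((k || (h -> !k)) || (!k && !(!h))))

The conjunct !(((k || (h -> !k)) || (!k && !(!h)))) is unsatisfiable on its own:
  h=F, k=F: evaluates to False.
  h=F, k=T: evaluates to False.
  h=T, k=F: evaluates to False.
  h=T, k=T: evaluates to False.
So the whole conjunction is unsatisfiable.

Unsatisfiable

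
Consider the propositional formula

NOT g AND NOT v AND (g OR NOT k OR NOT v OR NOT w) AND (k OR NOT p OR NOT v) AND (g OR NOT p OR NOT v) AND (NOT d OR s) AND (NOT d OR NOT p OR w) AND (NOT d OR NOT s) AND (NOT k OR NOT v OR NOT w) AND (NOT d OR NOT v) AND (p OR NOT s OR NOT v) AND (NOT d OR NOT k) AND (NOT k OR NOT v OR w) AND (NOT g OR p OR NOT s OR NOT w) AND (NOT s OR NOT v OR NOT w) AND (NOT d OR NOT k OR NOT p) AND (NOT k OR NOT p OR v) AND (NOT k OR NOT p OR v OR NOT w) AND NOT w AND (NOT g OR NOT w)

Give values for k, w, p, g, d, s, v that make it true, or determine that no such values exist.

Unit clause (NOT g) forces g = False.
Unit clause (NOT v) forces v = False.
Unit clause (NOT w) forces w = False.
Set k = True.
  then (NOT d OR NOT k) forces d = False.
  then (NOT k OR NOT p OR v) forces p = False.
Set s = True.
All clauses satisfied.

k = True; w = False; p = False; g = False; d = False; s = True; v = False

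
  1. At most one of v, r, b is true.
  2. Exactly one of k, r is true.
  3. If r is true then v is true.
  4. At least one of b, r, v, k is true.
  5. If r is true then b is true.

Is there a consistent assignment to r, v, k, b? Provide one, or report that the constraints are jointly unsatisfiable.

r = False, v = False, k = True, b = False

  (1) {v, r, b}: 0 true — at most one ✓
  (2) {k, r}: 1 true — exactly one ✓
  (3) r=F ⇒ v: vacuous ✓
  (4) {b, r, v, k}: 1 true — at least one ✓
  (5) r=F ⇒ b: vacuous ✓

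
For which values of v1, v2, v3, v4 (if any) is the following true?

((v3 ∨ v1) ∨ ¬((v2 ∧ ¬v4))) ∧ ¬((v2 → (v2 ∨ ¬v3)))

UNSATISFIABLE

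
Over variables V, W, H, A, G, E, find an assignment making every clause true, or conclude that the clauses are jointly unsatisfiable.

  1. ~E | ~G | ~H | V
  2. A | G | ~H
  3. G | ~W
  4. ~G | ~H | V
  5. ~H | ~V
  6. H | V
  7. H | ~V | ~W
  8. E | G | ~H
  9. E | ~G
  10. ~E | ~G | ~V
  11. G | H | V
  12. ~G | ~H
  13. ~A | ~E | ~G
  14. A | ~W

V: True; W: False; H: False; A: False; G: False; E: True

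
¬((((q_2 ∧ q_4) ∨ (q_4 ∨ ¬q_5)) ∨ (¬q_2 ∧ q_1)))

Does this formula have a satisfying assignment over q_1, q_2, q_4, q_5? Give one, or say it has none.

q_1: False, q_2: True, q_4: False, q_5: True

  ¬((((q_2 ∧ q_4) ∨ (q_4 ∨ ¬q_5)) ∨ (¬q_2 ∧ q_1))) = True
    ((q_2 ∧ q_4) ∨ (q_4 ∨ ¬q_5)) ∨ (¬q_2 ∧ q_1) = False
      (q_2 ∧ q_4) ∨ (q_4 ∨ ¬q_5) = False
        q_2 ∧ q_4 = False
        q_4 ∨ ¬q_5 = False
          ¬q_5 = False
      ¬q_2 ∧ q_1 = False
        ¬q_2 = False
The formula evaluates to True.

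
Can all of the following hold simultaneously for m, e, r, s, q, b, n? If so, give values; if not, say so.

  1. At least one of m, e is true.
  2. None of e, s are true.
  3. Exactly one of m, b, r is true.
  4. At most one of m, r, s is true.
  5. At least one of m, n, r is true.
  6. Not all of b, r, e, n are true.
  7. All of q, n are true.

m = True, e = False, r = False, s = False, q = True, b = False, n = True

  (1) {m, e}: 1 true — at least one ✓
  (2) {e, s}: 0 true — none ✓
  (3) {m, b, r}: 1 true — exactly one ✓
  (4) {m, r, s}: 1 true — at most one ✓
  (5) {m, n, r}: 2 true — at least one ✓
  (6) {b, r, e, n}: 1/4 true — not all ✓
  (7) {q, n}: all 2 true ✓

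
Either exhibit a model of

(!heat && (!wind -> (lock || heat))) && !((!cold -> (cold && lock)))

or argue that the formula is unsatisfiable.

lock=F, heat=F, wind=T, cold=F

  !heat && (!wind -> (lock || heat)) = True
    !heat = True
    !wind -> (lock || heat) = True
      !wind = False
      lock || heat = False
  !((!cold -> (cold && lock))) = True
    !cold -> (cold && lock) = False
      !cold = True
      cold && lock = False
Both conjuncts True, so the formula holds.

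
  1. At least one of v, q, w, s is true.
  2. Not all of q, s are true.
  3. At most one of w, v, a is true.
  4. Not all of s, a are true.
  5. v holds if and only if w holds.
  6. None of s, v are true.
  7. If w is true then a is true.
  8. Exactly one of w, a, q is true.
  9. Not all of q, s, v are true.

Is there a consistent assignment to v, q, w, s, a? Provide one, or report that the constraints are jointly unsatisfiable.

v=F, q=T, w=F, s=F, a=F

  (1) {v, q, w, s}: 1 true — at least one ✓
  (2) {q, s}: 1/2 true — not all ✓
  (3) {w, v, a}: 0 true — at most one ✓
  (4) {s, a}: 0/2 true — not all ✓
  (5) v=F, w=F — same ✓
  (6) {s, v}: 0 true — none ✓
  (7) w=F ⇒ a: vacuous ✓
  (8) {w, a, q}: 1 true — exactly one ✓
  (9) {q, s, v}: 1/3 true — not all ✓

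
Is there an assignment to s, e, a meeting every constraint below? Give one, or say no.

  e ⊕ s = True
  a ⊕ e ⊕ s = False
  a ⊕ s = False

s: True; e: False; a: True

e ⊕ s = F ⊕ T = True ✓
a ⊕ e ⊕ s = T ⊕ F ⊕ T = False ✓
a ⊕ s = T ⊕ T = False ✓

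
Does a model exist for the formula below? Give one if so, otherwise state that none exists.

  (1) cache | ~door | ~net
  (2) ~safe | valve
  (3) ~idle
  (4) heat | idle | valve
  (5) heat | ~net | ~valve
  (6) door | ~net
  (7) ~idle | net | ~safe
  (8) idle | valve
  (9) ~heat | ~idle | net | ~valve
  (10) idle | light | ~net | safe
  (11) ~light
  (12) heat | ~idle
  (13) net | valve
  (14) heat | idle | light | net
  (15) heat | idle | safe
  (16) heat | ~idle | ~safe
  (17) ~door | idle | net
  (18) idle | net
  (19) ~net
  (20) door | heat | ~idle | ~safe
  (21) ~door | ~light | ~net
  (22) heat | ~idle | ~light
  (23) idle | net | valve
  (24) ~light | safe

Case net = True:
  Clause (~net) is falsified — contradiction.
Case net = False:
  (~idle) forces idle = False.
  Clause (idle | net) is falsified — contradiction.
Both cases fail, so the formula is unsatisfiable.

UNSATISFIABLE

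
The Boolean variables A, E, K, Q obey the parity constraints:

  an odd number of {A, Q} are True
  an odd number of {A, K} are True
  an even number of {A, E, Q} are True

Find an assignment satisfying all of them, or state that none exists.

A: False; E: True; K: True; Q: True

{A, Q}: 1 true → odd ✓
{A, K}: 1 true → odd ✓
{A, E, Q}: 2 true → even ✓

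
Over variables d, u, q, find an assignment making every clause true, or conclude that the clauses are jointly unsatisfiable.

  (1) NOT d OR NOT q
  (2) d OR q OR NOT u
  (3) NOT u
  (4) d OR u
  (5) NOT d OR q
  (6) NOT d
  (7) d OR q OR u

The formula is unsatisfiable.

Case d = True:
  Clause (NOT d) is falsified — contradiction.
Case d = False:
  (NOT u) forces u = False.
  Clause (d OR u) is falsified — contradiction.
Both cases fail, so the formula is unsatisfiable.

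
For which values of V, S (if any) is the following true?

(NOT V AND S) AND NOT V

V = False; S = True

  NOT V AND S = True
    NOT V = True
  NOT V = True
Both conjuncts True, so the formula holds.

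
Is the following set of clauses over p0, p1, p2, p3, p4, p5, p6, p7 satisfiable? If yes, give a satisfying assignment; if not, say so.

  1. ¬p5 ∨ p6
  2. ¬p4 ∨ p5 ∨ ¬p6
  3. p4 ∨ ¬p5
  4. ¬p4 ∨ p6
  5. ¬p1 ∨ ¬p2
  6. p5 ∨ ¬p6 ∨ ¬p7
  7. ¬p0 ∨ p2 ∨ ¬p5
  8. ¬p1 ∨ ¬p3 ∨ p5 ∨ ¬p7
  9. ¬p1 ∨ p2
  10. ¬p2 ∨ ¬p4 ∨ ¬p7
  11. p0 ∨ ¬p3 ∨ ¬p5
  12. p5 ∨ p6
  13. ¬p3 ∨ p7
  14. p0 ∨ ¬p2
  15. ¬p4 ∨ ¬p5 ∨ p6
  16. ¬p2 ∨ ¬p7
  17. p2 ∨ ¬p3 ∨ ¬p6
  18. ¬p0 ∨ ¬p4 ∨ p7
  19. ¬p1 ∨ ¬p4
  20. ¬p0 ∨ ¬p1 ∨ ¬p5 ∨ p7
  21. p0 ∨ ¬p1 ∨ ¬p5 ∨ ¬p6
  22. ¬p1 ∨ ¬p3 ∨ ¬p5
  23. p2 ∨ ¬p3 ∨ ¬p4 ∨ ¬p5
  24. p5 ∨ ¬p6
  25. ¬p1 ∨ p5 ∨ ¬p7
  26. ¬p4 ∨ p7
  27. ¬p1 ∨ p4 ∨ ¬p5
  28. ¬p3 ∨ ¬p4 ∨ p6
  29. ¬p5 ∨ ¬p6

No satisfying assignment exists.

Case p5 = True:
  (¬p5 ∨ p6) forces p6 = True.
  Clause (¬p5 ∨ ¬p6) is falsified — contradiction.
Case p5 = False:
  (p5 ∨ p6) forces p6 = True.
  Clause (p5 ∨ ¬p6) is falsified — contradiction.
Both cases fail, so the formula is unsatisfiable.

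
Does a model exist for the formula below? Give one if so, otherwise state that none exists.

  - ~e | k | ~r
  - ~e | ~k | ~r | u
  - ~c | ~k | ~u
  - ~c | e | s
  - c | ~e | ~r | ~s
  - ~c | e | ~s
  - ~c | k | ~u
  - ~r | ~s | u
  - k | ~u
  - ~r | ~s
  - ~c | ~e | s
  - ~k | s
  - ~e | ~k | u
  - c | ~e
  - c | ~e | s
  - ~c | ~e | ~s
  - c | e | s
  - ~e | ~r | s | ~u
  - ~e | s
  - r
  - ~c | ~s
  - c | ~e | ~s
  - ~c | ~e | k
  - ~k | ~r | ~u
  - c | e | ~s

UNSATISFIABLE

Case r = True:
  (~r | ~s) forces s = False.
  (~k | s) forces k = False.
  (~e | k | ~r) forces e = False.
  (~c | e | s) forces c = False.
  Clause (c | e | s) is falsified — contradiction.
Case r = False:
  Clause (r) is falsified — contradiction.
Both cases fail, so the formula is unsatisfiable.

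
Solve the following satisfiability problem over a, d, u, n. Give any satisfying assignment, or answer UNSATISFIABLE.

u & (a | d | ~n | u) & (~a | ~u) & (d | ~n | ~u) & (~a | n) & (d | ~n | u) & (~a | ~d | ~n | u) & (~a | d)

Unit clause (u) forces u = True.
In (~a | ~u) only ~a is left, so a = False.
Set d = True.
Set n = False.
All clauses satisfied.

a: False; d: True; u: True; n: False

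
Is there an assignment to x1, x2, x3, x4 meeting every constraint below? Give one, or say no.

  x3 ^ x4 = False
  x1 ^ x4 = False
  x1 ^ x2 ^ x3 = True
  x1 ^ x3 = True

Unsatisfiable — no assignment works.

Adding constraints 1, 2, 4 mod 2: every variable appears an even number of times on the left, so the left side is 0.
But the right sides sum to 1 (mod 2). 0 ≠ 1 — the system is inconsistent.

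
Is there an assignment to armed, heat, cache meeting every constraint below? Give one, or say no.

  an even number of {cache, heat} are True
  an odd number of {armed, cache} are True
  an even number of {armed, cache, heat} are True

armed = False; heat = True; cache = True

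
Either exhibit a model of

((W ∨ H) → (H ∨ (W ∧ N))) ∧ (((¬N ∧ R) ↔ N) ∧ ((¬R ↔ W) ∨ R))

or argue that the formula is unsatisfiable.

H=T; W=T; N=F; R=F

  (W ∨ H) → (H ∨ (W ∧ N)) = True
    W ∨ H = True
    H ∨ (W ∧ N) = True
      W ∧ N = False
  ((¬N ∧ R) ↔ N) ∧ ((¬R ↔ W) ∨ R) = True
    (¬N ∧ R) ↔ N = True
      ¬N ∧ R = False
        ¬N = True
    (¬R ↔ W) ∨ R = True
      ¬R ↔ W = True
        ¬R = True
Both conjuncts True, so the formula holds.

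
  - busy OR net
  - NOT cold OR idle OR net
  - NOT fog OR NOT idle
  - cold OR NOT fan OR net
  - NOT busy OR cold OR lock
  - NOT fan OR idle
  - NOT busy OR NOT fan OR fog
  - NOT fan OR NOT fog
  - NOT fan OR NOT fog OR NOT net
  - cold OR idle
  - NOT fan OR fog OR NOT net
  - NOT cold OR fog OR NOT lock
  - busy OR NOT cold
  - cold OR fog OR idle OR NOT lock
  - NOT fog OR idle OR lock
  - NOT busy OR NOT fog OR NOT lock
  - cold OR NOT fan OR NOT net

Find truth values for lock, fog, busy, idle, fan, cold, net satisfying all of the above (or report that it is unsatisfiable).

lock: True, fog: False, busy: True, idle: True, fan: False, cold: False, net: False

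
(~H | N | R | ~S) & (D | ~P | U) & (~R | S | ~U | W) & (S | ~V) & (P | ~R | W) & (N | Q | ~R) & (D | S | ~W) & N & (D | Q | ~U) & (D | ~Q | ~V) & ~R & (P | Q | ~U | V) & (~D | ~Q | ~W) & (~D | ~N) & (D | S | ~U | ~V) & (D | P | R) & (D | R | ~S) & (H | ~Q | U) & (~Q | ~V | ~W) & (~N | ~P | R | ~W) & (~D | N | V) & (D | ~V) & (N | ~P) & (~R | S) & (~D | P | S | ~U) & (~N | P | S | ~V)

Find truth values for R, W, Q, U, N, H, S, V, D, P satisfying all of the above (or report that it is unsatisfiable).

Unit clause (N) forces N = True.
Unit clause (~R) forces R = False.
In (~D | ~N) only ~D is left, so D = False.
In (D | P | R) only P is left, so P = True.
In (D | R | ~S) only ~S is left, so S = False.
In (~N | ~P | R | ~W) only ~W is left, so W = False.
In (D | ~V) only ~V is left, so V = False.
In (D | ~P | U) only U is left, so U = True.
In (D | Q | ~U) only Q is left, so Q = True.
Set H = True.
All clauses satisfied.

R = False, W = False, Q = True, U = True, N = True, H = True, S = False, V = False, D = False, P = True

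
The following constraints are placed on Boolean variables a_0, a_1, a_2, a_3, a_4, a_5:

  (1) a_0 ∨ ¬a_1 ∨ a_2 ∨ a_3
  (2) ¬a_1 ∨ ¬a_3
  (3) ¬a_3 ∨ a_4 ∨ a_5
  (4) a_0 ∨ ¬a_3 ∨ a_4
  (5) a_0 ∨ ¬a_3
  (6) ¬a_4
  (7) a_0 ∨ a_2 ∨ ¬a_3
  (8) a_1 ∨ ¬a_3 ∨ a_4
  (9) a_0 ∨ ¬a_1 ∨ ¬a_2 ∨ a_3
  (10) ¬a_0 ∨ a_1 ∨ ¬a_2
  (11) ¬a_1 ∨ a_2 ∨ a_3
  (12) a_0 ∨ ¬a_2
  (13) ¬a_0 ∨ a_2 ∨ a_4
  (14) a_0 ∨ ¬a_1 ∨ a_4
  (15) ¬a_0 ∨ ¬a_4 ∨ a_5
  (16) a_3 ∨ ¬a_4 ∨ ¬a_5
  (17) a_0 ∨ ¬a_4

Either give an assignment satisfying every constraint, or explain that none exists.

Unit clause (¬a_4) forces a_4 = False.
Set a_0 = False.
  then (a_0 ∨ ¬a_3 ∨ a_4) forces a_3 = False.
  then (a_0 ∨ ¬a_2) forces a_2 = False.
  then (a_0 ∨ ¬a_1 ∨ a_4) forces a_1 = False.
Set a_5 = False.
All clauses satisfied.

a_0: False, a_1: False, a_2: False, a_3: False, a_4: False, a_5: False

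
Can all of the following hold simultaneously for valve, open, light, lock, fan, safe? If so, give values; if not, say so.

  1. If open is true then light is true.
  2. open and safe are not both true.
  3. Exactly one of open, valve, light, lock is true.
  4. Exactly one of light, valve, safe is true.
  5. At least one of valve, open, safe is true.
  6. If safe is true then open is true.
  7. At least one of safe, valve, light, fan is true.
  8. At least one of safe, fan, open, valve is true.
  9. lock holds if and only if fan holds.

valve = True, open = False, light = False, lock = False, fan = False, safe = False

  (1) open=F ⇒ light: vacuous ✓
  (2) open=F, safe=F — not both ✓
  (3) {open, valve, light, lock}: 1 true — exactly one ✓
  (4) {light, valve, safe}: 1 true — exactly one ✓
  (5) {valve, open, safe}: 1 true — at least one ✓
  (6) safe=F ⇒ open: vacuous ✓
  (7) {safe, valve, light, fan}: 1 true — at least one ✓
  (8) {safe, fan, open, valve}: 1 true — at least one ✓
  (9) lock=F, fan=F — same ✓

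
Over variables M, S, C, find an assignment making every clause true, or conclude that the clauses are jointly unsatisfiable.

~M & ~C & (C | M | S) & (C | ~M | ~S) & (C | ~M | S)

M: False, S: True, C: False

Unit clause (~M) forces M = False.
Unit clause (~C) forces C = False.
In (C | M | S) only S is left, so S = True.
All clauses satisfied.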